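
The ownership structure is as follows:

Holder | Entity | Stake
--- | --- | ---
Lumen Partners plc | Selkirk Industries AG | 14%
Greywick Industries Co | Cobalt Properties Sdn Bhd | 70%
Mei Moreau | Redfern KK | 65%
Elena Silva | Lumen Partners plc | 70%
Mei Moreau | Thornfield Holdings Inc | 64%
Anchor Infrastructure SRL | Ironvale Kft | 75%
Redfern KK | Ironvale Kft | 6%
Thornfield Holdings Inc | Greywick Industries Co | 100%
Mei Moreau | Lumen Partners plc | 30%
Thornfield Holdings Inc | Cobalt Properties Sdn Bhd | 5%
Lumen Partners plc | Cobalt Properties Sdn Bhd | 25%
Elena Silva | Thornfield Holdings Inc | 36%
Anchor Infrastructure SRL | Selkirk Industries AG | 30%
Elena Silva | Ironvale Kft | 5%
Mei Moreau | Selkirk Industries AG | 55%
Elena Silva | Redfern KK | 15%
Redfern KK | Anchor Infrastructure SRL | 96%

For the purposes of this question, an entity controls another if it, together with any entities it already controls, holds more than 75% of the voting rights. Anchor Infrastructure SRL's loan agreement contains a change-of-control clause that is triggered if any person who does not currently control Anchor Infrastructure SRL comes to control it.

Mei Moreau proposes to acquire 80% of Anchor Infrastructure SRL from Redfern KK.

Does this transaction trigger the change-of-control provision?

Yes

The purchase adds only to Mei's holdings (Redfern's stake shrinks), so Mei is the only person who could newly come to control Anchor.
Mei's largest direct stake is 65% in Redfern, which does not meet the threshold, so Mei controls no company.
Neither Mei nor any entity Mei controls holds any voting interest in Anchor.
So before the transaction, Mei does not control Anchor.
After the purchase, Mei holds 80% of Anchor directly, and Redfern's stake falls to 16%.
Mei holds 80% of Anchor, so Mei controls Anchor.
Mei did not control Anchor before and does after, so the clause is triggered.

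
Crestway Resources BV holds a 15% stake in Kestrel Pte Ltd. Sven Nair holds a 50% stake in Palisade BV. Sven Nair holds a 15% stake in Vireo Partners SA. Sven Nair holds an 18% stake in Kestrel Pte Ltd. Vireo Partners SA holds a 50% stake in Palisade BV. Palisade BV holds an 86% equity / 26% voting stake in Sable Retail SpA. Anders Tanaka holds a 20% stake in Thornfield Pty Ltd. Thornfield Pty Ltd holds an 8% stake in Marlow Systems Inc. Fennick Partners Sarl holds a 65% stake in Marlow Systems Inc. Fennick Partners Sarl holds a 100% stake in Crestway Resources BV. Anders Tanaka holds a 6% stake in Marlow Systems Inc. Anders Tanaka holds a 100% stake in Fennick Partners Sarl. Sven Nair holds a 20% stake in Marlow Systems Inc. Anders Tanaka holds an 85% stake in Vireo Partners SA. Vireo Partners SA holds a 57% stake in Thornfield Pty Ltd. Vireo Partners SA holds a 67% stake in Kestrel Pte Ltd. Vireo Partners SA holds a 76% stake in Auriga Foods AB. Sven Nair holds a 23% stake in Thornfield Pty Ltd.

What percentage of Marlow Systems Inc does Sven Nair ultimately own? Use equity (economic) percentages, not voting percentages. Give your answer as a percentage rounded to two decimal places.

22.52%

Sven reaches Marlow along 3 paths.
Via Thornfield: 23% × 8% = 1.84%.
Via Vireo → Thornfield: 15% × 57% × 8% = 0.684%.
Direct stake: 20% = 20%.
Total: 1.84% + 0.684% + 20% = 22.524%.
Rounded: 22.52%.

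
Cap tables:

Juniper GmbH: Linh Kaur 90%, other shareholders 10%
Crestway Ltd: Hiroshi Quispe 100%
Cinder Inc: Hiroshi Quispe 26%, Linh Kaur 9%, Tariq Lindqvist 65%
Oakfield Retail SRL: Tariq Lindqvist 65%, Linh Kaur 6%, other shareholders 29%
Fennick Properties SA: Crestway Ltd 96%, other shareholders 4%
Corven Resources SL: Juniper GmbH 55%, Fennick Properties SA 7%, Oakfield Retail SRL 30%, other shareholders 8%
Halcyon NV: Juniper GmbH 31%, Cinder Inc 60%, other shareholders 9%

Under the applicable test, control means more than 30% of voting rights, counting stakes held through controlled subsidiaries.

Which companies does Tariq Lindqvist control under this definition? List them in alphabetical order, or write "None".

Tariq holds 65% of Cinder, so Tariq controls Cinder.
Tariq holds 65% of Oakfield, so Tariq controls Oakfield.
Cinder holds 60% of Halcyon, so Tariq controls Halcyon.
No other company's threshold is met.

Cinder Inc, Halcyon NV, Oakfield Retail SRL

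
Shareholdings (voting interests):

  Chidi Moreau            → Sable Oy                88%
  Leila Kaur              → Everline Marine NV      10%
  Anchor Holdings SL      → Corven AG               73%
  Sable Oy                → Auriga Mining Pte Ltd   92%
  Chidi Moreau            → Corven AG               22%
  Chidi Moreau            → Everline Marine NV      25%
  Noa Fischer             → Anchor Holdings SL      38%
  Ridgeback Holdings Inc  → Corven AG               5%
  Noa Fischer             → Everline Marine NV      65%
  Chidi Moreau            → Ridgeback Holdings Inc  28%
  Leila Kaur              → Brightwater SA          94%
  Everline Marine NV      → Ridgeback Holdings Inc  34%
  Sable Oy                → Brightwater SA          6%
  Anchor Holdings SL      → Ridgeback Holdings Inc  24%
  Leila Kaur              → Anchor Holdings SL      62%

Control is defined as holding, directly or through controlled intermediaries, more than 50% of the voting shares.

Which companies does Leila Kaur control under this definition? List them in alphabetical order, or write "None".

Anchor Holdings SL, Brightwater SA, Corven AG

Leila holds 62% of Anchor, so Leila controls Anchor.
Leila holds 94% of Brightwater, so Leila controls Brightwater.
Anchor holds 73% of Corven, so Leila controls Corven.
No other company's threshold is met.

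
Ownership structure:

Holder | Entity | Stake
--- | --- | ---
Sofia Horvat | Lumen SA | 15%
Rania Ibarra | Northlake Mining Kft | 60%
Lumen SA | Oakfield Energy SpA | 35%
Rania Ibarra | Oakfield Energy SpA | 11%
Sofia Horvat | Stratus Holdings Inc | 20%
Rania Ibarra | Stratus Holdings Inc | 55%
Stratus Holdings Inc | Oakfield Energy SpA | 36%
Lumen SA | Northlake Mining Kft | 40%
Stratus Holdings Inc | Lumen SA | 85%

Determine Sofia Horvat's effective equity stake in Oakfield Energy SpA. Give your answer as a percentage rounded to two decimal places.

18.40%

Sofia reaches Oakfield along 3 paths.
Via Lumen: 15% × 35% = 5.25%.
Via Stratus → Lumen: 20% × 85% × 35% = 5.95%.
Via Stratus: 20% × 36% = 7.2%.
Total: 5.25% + 5.95% + 7.2% = 18.4%.
Rounded: 18.40%.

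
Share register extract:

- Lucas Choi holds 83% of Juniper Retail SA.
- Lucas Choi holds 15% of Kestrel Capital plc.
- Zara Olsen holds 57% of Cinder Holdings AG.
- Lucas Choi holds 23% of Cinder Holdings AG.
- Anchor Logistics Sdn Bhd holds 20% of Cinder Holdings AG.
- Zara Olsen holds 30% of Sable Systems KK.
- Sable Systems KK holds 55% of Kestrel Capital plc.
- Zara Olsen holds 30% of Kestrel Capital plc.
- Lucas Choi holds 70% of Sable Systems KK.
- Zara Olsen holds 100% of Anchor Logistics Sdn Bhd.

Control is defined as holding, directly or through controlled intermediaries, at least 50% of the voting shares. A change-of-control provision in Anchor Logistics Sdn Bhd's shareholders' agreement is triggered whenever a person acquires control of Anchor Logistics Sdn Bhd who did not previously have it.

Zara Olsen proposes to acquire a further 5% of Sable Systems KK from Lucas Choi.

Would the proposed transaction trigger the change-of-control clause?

No

The purchase adds only to Zara's holdings (Lucas's stake shrinks), so Zara is the only person who could newly come to control Anchor.
Zara holds 100% of Anchor, so Zara controls Anchor.
So Zara already controls Anchor before the transaction.
After the purchase, Zara's direct stake in Sable rises to 30% + 5% = 35%, and Lucas's stake falls to 65%.
Zara controlled Anchor already, so this is not a new person acquiring control; every other person's position is unchanged or reduced.
No new person acquires control, so the clause is not triggered.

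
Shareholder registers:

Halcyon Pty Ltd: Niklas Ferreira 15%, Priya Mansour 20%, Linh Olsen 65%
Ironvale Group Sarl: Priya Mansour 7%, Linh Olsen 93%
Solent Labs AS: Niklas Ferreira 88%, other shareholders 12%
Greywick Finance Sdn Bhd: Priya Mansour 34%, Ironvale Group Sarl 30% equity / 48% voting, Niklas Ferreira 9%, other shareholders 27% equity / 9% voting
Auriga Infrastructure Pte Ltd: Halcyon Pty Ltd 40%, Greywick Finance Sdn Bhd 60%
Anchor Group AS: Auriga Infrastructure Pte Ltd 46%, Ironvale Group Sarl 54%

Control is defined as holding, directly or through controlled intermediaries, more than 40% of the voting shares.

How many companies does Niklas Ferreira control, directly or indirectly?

1

Niklas holds 88% of Solent, so Niklas controls Solent.
No other company's threshold is met.
Niklas controls 1 company.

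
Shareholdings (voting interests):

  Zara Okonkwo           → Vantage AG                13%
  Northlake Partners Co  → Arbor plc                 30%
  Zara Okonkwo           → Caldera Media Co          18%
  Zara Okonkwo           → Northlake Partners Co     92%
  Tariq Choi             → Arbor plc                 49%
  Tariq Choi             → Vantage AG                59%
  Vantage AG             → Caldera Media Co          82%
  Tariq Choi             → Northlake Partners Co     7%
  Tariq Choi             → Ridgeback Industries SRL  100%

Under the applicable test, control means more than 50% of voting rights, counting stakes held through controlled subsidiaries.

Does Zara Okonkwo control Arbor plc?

Zara holds 92% of Northlake, so Zara controls Northlake.
In Arbor, Zara's side holds only 30%, not > 50%.
So Zara does not control Arbor.

No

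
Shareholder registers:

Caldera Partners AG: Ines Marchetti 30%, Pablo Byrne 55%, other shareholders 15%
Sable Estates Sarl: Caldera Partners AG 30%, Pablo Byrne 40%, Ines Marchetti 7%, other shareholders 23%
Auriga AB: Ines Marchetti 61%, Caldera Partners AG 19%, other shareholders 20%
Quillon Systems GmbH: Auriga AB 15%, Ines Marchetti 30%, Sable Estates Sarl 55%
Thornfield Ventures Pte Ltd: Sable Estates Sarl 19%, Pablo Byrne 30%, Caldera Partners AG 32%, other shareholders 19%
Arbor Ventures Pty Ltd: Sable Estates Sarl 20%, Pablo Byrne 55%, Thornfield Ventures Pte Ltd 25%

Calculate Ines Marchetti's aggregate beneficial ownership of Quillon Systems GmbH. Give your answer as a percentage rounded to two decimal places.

48.81%

Ines reaches Quillon along 5 paths.
Via Auriga: 61% × 15% = 9.15%.
Via Caldera → Auriga: 30% × 19% × 15% = 0.855%.
Direct stake: 30% = 30%.
Via Caldera → Sable: 30% × 30% × 55% = 4.95%.
Via Sable: 7% × 55% = 3.85%.
Total: 9.15% + 0.855% + 30% + 4.95% + 3.85% = 48.805%.
Rounded: 48.81%.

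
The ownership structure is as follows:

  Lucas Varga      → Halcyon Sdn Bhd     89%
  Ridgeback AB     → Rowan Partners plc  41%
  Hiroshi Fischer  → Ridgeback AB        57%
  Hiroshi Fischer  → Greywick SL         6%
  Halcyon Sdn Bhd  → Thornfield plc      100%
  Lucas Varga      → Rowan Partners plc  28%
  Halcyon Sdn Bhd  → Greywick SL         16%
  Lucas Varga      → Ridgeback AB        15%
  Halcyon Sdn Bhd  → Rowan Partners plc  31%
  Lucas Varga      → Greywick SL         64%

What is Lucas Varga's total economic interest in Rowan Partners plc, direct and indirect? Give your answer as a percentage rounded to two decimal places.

61.74%

Lucas reaches Rowan along 3 paths.
Direct stake: 28% = 28%.
Via Ridgeback: 15% × 41% = 6.15%.
Via Halcyon: 89% × 31% = 27.59%.
Total: 28% + 6.15% + 27.59% = 61.74%.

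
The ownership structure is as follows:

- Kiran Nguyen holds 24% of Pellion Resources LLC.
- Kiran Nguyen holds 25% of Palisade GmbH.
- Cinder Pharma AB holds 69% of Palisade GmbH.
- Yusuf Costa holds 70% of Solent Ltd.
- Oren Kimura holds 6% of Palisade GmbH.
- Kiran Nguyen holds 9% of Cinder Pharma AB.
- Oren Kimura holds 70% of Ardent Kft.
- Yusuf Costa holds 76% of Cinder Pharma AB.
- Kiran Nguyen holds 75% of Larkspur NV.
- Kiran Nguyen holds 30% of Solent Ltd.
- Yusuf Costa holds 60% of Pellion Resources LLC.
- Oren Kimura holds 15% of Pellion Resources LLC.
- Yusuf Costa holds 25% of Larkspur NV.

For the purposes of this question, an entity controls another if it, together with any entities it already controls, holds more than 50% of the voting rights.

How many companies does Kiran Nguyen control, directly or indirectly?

Kiran holds 75% of Larkspur, so Kiran controls Larkspur.
No other company's threshold is met.
Kiran controls 1 company.

1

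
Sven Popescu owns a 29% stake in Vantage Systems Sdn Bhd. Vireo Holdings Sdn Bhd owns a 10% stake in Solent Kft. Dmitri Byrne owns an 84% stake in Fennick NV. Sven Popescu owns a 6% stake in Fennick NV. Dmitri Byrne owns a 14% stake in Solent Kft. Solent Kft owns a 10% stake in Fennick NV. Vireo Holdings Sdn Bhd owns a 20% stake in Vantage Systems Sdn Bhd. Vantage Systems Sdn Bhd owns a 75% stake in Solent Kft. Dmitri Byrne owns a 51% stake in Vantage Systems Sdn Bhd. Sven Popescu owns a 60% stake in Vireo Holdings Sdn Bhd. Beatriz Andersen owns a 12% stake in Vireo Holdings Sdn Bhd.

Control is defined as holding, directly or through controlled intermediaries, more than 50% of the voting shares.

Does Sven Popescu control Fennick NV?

No

Sven holds 60% of Vireo, so Sven controls Vireo.
In Fennick, Sven's side holds only 6%, not > 50%.
So Sven does not control Fennick.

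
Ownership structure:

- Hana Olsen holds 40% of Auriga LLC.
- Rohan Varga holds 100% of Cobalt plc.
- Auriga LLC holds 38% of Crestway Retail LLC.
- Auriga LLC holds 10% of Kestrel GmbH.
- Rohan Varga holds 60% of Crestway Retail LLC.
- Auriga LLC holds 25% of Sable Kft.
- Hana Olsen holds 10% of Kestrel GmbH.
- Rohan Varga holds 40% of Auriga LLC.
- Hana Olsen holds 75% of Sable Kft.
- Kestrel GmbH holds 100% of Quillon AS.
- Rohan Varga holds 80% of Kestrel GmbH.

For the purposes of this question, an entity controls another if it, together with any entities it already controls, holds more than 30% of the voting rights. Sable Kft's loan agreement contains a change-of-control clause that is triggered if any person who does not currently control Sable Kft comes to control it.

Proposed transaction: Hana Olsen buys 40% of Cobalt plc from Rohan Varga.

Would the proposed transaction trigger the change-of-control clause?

No

The purchase adds only to Hana's holdings (Rohan's stake shrinks), so Hana is the only person who could newly come to control Sable.
Hana holds 40% of Auriga, so Hana controls Auriga.
Hana and Auriga together hold 75% + 25% = 100% of Sable, so Hana controls Sable.
So Hana already controls Sable before the transaction.
After the purchase, Hana holds 40% of Cobalt directly, and Rohan's stake falls to 60%.
Hana controlled Sable already, so this is not a new person acquiring control; every other person's position is unchanged or reduced.
No new person acquires control, so the clause is not triggered.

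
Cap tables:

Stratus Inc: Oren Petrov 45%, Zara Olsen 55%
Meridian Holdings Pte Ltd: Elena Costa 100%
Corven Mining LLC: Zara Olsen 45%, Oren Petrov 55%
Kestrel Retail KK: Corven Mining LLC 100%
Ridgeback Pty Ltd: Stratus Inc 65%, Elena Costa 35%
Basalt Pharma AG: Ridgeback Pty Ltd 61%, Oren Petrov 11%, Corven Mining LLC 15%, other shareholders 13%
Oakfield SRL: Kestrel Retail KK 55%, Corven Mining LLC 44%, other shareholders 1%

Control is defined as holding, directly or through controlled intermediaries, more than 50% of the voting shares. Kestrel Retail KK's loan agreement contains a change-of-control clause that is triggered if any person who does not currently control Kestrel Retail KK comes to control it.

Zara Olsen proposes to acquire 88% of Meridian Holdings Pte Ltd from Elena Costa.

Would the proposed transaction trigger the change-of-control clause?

No

The purchase adds only to Zara's holdings (Elena's stake shrinks), so Zara is the only person who could newly come to control Kestrel.
Zara holds 55% of Stratus, so Zara controls Stratus.
Stratus holds 65% of Ridgeback, so Zara controls Ridgeback.
Ridgeback holds 61% of Basalt, so Zara controls Basalt.
Neither Zara nor any entity Zara controls holds any voting interest in Kestrel.
So before the transaction, Zara does not control Kestrel.
After the purchase, Zara holds 88% of Meridian directly, and Elena's stake falls to 12%.
Zara holds 88% of Meridian, so Zara controls Meridian.
After the transaction, neither Zara nor any entity Zara controls holds a voting interest in Kestrel, so Zara still does not control it.
No new person acquires control, so the clause is not triggered.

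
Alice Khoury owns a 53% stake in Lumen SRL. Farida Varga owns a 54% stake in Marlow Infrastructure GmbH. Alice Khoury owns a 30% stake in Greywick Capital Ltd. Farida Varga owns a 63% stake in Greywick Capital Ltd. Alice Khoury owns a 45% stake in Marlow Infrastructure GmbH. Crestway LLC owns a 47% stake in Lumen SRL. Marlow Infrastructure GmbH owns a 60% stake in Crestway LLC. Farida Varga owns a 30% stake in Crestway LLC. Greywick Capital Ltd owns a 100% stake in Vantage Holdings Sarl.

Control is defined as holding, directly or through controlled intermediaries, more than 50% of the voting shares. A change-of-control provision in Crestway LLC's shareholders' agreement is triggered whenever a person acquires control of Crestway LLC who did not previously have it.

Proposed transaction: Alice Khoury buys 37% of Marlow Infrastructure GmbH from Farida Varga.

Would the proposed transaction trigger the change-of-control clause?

The purchase adds only to Alice's holdings (Farida's stake shrinks), so Alice is the only person who could newly come to control Crestway.
Alice holds 53% of Lumen, so Alice controls Lumen.
Neither Alice nor any entity Alice controls holds any voting interest in Crestway.
So before the transaction, Alice does not control Crestway.
After the purchase, Alice's direct stake in Marlow rises to 45% + 37% = 82%, and Farida's stake falls to 17%.
Alice holds 82% of Marlow, so Alice controls Marlow.
Marlow holds 60% of Crestway, so Alice controls Crestway.
Alice did not control Crestway before and does after, so the clause is triggered.

Yes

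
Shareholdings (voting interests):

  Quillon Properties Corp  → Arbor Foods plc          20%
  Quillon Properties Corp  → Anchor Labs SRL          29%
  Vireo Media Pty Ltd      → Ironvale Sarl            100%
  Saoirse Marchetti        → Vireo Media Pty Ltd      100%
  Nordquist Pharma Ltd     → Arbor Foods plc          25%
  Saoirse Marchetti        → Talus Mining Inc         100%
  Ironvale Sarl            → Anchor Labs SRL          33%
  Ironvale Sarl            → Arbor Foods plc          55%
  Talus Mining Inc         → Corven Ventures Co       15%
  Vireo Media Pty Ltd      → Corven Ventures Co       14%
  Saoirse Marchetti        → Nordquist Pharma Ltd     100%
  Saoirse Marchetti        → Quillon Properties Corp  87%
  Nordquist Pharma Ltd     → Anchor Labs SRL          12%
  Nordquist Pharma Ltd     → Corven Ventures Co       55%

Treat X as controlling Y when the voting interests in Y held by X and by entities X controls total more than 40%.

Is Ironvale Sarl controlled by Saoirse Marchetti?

Saoirse holds 100% of Vireo, so Saoirse controls Vireo.
Vireo holds 100% of Ironvale, so Saoirse controls Ironvale.

Yes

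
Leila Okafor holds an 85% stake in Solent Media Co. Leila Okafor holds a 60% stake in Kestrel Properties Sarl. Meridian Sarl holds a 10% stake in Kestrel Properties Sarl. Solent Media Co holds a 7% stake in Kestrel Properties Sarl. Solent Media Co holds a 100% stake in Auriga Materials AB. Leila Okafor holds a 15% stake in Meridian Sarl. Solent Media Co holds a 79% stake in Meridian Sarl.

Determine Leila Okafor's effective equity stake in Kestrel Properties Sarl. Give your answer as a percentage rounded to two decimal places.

Leila reaches Kestrel along 4 paths.
Via Solent: 85% × 7% = 5.95%.
Via Meridian: 15% × 10% = 1.5%.
Via Solent → Meridian: 85% × 79% × 10% = 6.715%.
Direct stake: 60% = 60%.
Total: 5.95% + 1.5% + 6.715% + 60% = 74.165%.
Rounded: 74.17%.

74.17%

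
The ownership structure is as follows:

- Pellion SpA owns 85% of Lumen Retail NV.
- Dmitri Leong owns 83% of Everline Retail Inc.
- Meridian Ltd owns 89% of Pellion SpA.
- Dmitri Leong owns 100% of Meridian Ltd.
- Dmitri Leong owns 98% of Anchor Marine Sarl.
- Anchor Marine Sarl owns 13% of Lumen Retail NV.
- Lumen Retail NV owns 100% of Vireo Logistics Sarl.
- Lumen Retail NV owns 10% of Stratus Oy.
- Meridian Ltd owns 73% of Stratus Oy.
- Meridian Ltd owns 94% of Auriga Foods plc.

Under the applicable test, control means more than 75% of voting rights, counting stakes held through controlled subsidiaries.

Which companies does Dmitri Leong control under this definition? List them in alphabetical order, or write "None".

Dmitri holds 100% of Meridian, so Dmitri controls Meridian.
Dmitri holds 98% of Anchor, so Dmitri controls Anchor.
Meridian holds 89% of Pellion, so Dmitri controls Pellion.
Dmitri holds 83% of Everline, so Dmitri controls Everline.
Pellion and Anchor together hold 85% + 13% = 98% of Lumen, so Dmitri controls Lumen.
Meridian holds 94% of Auriga, so Dmitri controls Auriga.
Meridian and Lumen together hold 73% + 10% = 83% of Stratus, so Dmitri controls Stratus.
Lumen holds 100% of Vireo, so Dmitri controls Vireo.

Anchor Marine Sarl, Auriga Foods plc, Everline Retail Inc, Lumen Retail NV, Meridian Ltd, Pellion SpA, Stratus Oy, Vireo Logistics Sarl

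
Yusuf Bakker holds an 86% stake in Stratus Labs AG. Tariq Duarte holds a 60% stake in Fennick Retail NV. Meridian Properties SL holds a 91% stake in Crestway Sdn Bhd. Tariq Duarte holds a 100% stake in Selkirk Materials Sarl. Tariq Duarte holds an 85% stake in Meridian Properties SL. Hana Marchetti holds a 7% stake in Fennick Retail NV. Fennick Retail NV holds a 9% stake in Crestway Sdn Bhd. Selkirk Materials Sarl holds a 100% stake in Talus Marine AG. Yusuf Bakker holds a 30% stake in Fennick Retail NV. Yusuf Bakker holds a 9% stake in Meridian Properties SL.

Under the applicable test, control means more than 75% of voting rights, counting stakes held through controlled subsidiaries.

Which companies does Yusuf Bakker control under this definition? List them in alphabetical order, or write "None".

Stratus Labs AG

Yusuf holds 86% of Stratus, so Yusuf controls Stratus.
No other company's threshold is met.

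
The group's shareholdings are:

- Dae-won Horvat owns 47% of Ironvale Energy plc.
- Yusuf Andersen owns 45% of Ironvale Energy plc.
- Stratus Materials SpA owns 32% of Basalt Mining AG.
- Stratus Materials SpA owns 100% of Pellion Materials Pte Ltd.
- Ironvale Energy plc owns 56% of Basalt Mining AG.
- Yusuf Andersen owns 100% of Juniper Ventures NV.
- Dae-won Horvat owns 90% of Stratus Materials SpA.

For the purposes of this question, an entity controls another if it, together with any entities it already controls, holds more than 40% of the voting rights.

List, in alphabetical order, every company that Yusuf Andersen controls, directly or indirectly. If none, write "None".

Yusuf holds 45% of Ironvale, so Yusuf controls Ironvale.
Yusuf holds 100% of Juniper, so Yusuf controls Juniper.
Ironvale holds 56% of Basalt, so Yusuf controls Basalt.
No other company's threshold is met.

Basalt Mining AG, Ironvale Energy plc, Juniper Ventures NV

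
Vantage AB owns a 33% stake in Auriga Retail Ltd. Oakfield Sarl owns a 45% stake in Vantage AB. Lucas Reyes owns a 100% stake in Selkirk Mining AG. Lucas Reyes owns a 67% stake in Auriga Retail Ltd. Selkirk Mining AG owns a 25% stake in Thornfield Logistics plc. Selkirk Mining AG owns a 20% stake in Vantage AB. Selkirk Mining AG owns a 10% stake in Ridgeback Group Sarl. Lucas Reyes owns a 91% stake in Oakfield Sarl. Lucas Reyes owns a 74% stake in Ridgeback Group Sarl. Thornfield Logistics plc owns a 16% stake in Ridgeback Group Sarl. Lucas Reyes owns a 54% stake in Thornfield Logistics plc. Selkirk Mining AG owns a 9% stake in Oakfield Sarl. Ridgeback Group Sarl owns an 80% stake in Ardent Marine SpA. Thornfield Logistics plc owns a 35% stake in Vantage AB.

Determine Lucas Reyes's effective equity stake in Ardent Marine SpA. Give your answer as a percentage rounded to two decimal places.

77.31%

Lucas reaches Ardent along 4 paths.
Via Thornfield → Ridgeback: 54% × 16% × 80% = 6.912%.
Via Selkirk → Thornfield → Ridgeback: 100% × 25% × 16% × 80% = 3.2%.
Via Selkirk → Ridgeback: 100% × 10% × 80% = 8%.
Via Ridgeback: 74% × 80% = 59.2%.
Total: 6.912% + 3.2% + 8% + 59.2% = 77.312%.
Rounded: 77.31%.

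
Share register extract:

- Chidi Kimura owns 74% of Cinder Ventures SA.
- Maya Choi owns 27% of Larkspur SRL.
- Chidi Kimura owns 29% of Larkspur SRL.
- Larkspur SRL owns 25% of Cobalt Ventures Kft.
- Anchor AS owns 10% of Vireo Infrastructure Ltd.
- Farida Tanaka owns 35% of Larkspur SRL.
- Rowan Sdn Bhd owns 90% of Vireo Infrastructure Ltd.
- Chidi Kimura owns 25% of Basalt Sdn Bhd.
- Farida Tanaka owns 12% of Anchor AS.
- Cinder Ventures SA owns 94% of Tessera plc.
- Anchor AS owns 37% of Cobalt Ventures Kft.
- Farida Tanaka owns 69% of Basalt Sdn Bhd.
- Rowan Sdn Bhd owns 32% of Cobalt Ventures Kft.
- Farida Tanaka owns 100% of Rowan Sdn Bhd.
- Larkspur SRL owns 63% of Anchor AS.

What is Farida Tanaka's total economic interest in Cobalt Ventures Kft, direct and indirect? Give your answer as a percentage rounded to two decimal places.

Farida reaches Cobalt along 4 paths.
Via Anchor: 12% × 37% = 4.44%.
Via Larkspur → Anchor: 35% × 63% × 37% = 8.1585%.
Via Larkspur: 35% × 25% = 8.75%.
Via Rowan: 100% × 32% = 32%.
Total: 4.44% + 8.1585% + 8.75% + 32% = 53.3485%.
Rounded: 53.35%.

53.35%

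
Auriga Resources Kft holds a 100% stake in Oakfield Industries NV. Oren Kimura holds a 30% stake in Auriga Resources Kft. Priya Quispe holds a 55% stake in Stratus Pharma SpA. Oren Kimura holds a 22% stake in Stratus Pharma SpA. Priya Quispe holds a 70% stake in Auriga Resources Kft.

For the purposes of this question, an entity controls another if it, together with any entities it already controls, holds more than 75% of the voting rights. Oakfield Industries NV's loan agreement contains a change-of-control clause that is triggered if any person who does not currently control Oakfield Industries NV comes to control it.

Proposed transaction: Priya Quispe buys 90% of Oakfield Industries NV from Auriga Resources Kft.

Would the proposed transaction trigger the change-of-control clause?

The purchase adds only to Priya's holdings (Auriga's stake shrinks), so Priya is the only person who could newly come to control Oakfield.
Priya's largest direct stake is 70% in Auriga, which does not meet the threshold, so Priya controls no company.
Neither Priya nor any entity Priya controls holds any voting interest in Oakfield.
So before the transaction, Priya does not control Oakfield.
After the purchase, Priya holds 90% of Oakfield directly, and Auriga's stake falls to 10%.
Priya holds 90% of Oakfield, so Priya controls Oakfield.
Priya did not control Oakfield before and does after, so the clause is triggered.

Yes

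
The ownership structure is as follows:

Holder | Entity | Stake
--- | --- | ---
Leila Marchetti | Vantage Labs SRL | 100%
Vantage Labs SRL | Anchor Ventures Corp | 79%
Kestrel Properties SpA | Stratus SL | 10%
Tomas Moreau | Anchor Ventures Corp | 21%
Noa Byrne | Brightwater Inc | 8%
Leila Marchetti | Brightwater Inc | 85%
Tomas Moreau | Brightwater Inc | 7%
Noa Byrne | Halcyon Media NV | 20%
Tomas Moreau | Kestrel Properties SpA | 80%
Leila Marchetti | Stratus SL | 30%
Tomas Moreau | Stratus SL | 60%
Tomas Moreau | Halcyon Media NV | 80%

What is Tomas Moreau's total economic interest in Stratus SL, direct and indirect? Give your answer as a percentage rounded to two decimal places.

68.00%

Tomas reaches Stratus along 2 paths.
Direct stake: 60% = 60%.
Via Kestrel: 80% × 10% = 8%.
Total: 60% + 8% = 68%.
Rounded: 68.00%.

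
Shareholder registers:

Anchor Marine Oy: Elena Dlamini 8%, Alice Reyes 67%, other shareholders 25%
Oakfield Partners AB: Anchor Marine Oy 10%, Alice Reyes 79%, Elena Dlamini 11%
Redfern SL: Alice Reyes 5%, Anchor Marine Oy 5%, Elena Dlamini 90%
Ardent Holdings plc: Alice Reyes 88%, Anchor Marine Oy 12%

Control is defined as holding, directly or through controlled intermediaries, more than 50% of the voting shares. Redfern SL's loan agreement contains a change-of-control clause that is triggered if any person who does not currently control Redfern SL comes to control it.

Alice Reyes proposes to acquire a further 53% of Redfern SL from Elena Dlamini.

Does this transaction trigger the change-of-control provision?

Yes

The purchase adds only to Alice's holdings (Elena's stake shrinks), so Alice is the only person who could newly come to control Redfern.
Alice holds 67% of Anchor, so Alice controls Anchor.
Anchor and Alice together hold 10% + 79% = 89% of Oakfield, so Alice controls Oakfield.
Alice and Anchor together hold 88% + 12% = 100% of Ardent, so Alice controls Ardent.
In Redfern, Alice's side holds only 5% + 5% = 10%, not > 50%.
So before the transaction, Alice does not control Redfern.
After the purchase, Alice's direct stake in Redfern rises to 5% + 53% = 58%, and Elena's stake falls to 37%.
Alice and Anchor together hold 58% + 5% = 63% of Redfern, so Alice controls Redfern.
Alice did not control Redfern before and does after, so the clause is triggered.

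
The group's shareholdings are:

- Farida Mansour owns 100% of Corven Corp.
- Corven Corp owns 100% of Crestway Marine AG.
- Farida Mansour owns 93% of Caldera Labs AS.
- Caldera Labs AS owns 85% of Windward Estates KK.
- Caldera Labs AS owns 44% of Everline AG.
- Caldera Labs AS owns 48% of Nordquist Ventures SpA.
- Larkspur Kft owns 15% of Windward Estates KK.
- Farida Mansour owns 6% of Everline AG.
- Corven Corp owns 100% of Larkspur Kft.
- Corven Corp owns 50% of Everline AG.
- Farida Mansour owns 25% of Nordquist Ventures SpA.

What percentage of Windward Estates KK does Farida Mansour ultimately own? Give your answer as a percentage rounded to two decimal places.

94.05%

Farida reaches Windward along 2 paths.
Via Corven → Larkspur: 100% × 100% × 15% = 15%.
Via Caldera: 93% × 85% = 79.05%.
Total: 15% + 79.05% = 94.05%.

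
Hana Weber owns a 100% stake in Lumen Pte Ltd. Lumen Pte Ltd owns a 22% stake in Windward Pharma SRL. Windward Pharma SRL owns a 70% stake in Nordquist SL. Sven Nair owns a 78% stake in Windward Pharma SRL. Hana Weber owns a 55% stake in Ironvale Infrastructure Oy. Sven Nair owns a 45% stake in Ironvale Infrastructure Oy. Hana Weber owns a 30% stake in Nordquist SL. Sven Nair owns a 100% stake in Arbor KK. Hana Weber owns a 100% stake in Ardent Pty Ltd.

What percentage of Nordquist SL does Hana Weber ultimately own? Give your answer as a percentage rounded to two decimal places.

45.40%

Hana reaches Nordquist along 2 paths.
Via Lumen → Windward: 100% × 22% × 70% = 15.4%.
Direct stake: 30% = 30%.
Total: 15.4% + 30% = 45.4%.
Rounded: 45.40%.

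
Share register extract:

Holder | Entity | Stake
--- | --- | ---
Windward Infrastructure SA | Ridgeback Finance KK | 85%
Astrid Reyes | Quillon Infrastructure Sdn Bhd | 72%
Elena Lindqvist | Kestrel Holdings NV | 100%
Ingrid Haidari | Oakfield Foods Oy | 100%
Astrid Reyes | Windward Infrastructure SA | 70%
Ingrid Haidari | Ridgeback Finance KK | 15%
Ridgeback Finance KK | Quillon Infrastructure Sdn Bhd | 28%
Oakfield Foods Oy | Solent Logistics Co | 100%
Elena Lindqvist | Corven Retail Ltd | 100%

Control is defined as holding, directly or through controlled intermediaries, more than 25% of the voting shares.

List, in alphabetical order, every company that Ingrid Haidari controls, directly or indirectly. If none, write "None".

Oakfield Foods Oy, Solent Logistics Co

Ingrid holds 100% of Oakfield, so Ingrid controls Oakfield.
Oakfield holds 100% of Solent, so Ingrid controls Solent.
No other company's threshold is met.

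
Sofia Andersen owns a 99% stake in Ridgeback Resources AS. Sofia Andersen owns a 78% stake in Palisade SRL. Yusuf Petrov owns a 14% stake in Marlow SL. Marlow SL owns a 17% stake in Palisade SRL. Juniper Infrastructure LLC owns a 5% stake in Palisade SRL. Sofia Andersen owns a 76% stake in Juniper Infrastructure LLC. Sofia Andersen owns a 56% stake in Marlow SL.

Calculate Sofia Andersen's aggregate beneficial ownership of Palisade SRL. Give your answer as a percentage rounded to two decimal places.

Sofia reaches Palisade along 3 paths.
Direct stake: 78% = 78%.
Via Marlow: 56% × 17% = 9.52%.
Via Juniper: 76% × 5% = 3.8%.
Total: 78% + 9.52% + 3.8% = 91.32%.

91.32%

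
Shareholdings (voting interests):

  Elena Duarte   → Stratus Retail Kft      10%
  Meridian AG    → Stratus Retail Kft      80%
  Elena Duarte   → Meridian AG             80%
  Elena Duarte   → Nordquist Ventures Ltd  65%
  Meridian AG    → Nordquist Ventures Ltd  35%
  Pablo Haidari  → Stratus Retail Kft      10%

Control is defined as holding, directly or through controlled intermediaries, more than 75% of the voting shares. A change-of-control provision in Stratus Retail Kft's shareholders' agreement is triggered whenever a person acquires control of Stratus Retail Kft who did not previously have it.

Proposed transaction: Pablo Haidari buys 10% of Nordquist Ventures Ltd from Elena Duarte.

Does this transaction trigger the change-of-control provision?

No

The purchase adds only to Pablo's holdings (Elena's stake shrinks), so Pablo is the only person who could newly come to control Stratus.
Pablo's largest direct stake is 10% in Stratus, which does not meet the threshold, so Pablo controls no company.
In Stratus, Pablo's side holds only 10%, not > 75%.
So before the transaction, Pablo does not control Stratus.
After the purchase, Pablo holds 10% of Nordquist directly, and Elena's stake falls to 55%.
Pablo's side now holds 10% of Nordquist, not > 75%, so Pablo still does not control Nordquist.
After the transaction, Pablo's side holds 10% of Stratus, not > 75%, so Pablo still does not control Stratus.
No new person acquires control, so the clause is not triggered.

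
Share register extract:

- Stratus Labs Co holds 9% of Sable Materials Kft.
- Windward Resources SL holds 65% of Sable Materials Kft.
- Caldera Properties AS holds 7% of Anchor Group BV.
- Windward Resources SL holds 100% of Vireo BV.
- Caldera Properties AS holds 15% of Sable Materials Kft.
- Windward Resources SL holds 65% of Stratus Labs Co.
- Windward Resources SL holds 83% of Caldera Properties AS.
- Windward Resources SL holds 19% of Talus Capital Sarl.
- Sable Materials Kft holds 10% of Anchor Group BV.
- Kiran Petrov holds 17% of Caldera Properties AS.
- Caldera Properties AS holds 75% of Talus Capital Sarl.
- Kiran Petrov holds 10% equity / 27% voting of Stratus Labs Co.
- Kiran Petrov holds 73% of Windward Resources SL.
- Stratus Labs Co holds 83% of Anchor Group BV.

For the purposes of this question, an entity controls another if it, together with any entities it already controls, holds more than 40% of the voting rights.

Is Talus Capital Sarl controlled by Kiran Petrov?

Kiran holds 73% of Windward, so Kiran controls Windward.
Kiran and Windward together hold 17% + 83% = 100% of Caldera, so Kiran controls Caldera.
Windward and Caldera together hold 19% + 75% = 94% of Talus, so Kiran controls Talus.

Yes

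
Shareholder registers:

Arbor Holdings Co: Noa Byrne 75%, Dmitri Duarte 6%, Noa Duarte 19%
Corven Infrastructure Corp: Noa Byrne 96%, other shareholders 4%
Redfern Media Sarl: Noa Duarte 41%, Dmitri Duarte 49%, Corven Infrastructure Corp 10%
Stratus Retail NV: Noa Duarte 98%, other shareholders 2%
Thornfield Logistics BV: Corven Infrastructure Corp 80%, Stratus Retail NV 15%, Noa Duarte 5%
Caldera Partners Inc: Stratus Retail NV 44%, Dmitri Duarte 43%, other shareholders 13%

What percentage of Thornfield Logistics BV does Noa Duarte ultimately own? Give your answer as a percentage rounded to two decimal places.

19.70%

Noa Duarte reaches Thornfield along 2 paths.
Via Stratus: 98% × 15% = 14.7%.
Direct stake: 5% = 5%.
Total: 14.7% + 5% = 19.7%.
Rounded: 19.70%.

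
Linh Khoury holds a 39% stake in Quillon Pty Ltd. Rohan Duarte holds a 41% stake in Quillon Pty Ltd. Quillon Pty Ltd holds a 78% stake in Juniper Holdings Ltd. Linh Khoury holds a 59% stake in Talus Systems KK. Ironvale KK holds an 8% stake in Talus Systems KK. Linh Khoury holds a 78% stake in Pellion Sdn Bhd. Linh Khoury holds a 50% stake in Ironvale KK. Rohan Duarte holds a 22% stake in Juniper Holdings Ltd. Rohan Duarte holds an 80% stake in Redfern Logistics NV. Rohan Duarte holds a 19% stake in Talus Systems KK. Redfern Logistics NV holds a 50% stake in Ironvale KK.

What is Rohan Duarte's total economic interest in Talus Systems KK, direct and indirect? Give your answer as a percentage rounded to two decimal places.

22.20%

Rohan reaches Talus along 2 paths.
Direct stake: 19% = 19%.
Via Redfern → Ironvale: 80% × 50% × 8% = 3.2%.
Total: 19% + 3.2% = 22.2%.
Rounded: 22.20%.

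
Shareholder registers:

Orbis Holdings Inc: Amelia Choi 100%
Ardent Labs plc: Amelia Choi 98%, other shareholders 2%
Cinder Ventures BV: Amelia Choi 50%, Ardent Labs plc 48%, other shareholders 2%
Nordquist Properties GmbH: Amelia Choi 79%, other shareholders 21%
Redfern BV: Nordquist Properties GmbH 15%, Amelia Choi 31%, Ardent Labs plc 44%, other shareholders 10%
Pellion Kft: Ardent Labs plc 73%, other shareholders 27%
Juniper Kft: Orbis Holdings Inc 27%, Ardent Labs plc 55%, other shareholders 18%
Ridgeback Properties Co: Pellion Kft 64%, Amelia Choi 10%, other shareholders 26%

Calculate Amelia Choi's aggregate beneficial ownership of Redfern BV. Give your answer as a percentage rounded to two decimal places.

Amelia reaches Redfern along 3 paths.
Via Nordquist: 79% × 15% = 11.85%.
Direct stake: 31% = 31%.
Via Ardent: 98% × 44% = 43.12%.
Total: 11.85% + 31% + 43.12% = 85.97%.

85.97%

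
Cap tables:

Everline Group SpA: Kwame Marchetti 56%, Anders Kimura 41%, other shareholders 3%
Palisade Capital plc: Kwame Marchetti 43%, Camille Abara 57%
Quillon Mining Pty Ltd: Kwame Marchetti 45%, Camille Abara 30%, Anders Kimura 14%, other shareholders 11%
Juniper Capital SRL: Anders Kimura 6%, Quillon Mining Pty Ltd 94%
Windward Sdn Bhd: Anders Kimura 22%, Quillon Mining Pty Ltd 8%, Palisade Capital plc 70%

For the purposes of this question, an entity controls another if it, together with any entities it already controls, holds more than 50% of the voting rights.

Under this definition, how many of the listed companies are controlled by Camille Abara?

Camille holds 57% of Palisade, so Camille controls Palisade.
Palisade holds 70% of Windward, so Camille controls Windward.
No other company's threshold is met.
Camille controls 2 companies.

2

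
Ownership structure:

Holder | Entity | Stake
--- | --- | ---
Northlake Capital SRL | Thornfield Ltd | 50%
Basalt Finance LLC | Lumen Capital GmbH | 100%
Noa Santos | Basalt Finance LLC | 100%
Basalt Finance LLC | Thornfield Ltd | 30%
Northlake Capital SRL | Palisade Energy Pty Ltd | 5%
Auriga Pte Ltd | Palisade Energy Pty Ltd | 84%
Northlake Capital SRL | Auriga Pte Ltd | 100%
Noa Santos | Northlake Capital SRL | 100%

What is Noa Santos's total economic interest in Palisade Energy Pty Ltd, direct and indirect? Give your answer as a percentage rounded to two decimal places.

89.00%

Noa reaches Palisade along 2 paths.
Via Northlake → Auriga: 100% × 100% × 84% = 84%.
Via Northlake: 100% × 5% = 5%.
Total: 84% + 5% = 89%.
Rounded: 89.00%.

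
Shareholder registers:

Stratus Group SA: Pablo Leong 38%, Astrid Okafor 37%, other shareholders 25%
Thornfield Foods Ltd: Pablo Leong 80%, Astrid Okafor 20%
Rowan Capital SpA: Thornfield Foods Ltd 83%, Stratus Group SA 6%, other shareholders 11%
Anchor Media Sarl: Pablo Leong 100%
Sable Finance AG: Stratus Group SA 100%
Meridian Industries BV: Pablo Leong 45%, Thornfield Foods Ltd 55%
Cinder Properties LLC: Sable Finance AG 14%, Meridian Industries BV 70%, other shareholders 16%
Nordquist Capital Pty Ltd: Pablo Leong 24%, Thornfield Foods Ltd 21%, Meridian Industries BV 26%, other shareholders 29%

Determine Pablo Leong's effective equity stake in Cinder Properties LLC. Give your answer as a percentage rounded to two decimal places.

67.62%

Pablo reaches Cinder along 3 paths.
Via Stratus → Sable: 38% × 100% × 14% = 5.32%.
Via Meridian: 45% × 70% = 31.5%.
Via Thornfield → Meridian: 80% × 55% × 70% = 30.8%.
Total: 5.32% + 31.5% + 30.8% = 67.62%.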